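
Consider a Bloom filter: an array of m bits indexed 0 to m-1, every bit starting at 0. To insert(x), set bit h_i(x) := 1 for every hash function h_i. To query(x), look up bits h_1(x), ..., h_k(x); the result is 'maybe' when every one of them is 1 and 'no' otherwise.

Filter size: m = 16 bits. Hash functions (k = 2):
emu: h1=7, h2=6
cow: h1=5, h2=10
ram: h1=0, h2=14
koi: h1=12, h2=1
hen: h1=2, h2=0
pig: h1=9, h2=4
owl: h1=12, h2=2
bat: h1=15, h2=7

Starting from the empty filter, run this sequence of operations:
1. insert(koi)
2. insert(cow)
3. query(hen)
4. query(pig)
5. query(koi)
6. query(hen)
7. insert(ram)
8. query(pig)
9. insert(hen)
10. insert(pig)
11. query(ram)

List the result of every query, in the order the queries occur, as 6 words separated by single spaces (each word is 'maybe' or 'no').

Answer: no no maybe no no maybe

Derivation:
Start: bits=0000000000000000
Op 1: insert koi -> sets bits 1 12 -> bits=0100000000001000
Op 2: insert cow -> sets bits 5 10 -> bits=0100010000101000
Op 3: query hen -> checks bit0=0, bit2=0 (has a 0) -> no
Op 4: query pig -> checks bit4=0, bit9=0 (has a 0) -> no
Op 5: query koi -> checks bit1=1, bit12=1 (all 1) -> maybe
Op 6: query hen -> checks bit0=0, bit2=0 (has a 0) -> no
Op 7: insert ram -> sets bits 0 14 -> bits=1100010000101010
Op 8: query pig -> checks bit4=0, bit9=0 (has a 0) -> no
Op 9: insert hen -> sets bits 0 2 -> bits=1110010000101010
Op 10: insert pig -> sets bits 4 9 -> bits=1110110001101010
Op 11: query ram -> checks bit0=1, bit14=1 (all 1) -> maybe
Query results in order: no no maybe no no maybe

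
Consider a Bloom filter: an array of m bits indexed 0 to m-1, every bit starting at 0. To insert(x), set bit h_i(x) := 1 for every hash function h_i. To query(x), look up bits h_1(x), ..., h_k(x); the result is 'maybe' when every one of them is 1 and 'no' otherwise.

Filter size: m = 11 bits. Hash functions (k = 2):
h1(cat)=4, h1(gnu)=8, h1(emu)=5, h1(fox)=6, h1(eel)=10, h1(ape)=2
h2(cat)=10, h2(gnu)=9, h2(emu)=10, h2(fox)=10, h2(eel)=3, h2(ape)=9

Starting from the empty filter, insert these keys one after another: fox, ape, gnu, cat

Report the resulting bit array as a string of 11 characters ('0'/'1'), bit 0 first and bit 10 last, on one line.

Answer: 00101010111

Derivation:
Start: bits=00000000000
After insert 'fox': sets bits 6 10 -> bits=00000010001
After insert 'ape': sets bits 2 9 -> bits=00100010011
After insert 'gnu': sets bits 8 9 -> bits=00100010111
After insert 'cat': sets bits 4 10 -> bits=00101010111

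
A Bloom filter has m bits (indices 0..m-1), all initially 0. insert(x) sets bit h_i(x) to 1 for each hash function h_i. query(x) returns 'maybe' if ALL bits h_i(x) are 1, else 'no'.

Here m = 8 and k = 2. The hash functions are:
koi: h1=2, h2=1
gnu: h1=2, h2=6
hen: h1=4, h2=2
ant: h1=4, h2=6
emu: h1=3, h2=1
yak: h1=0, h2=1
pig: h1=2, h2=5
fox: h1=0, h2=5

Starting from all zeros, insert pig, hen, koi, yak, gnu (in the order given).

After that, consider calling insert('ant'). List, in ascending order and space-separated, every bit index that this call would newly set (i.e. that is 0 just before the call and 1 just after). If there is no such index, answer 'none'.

Answer: none

Derivation:
Start: bits=00000000
After insert 'pig': sets bits 2 5 -> bits=00100100
After insert 'hen': sets bits 2 4 -> bits=00101100
After insert 'koi': sets bits 1 2 -> bits=01101100
After insert 'yak': sets bits 0 1 -> bits=11101100
After insert 'gnu': sets bits 2 6 -> bits=11101110
insert 'ant' would touch bits 4 6; currently bit4=1, bit6=1
Bits that are 0 among those (would change 0->1): none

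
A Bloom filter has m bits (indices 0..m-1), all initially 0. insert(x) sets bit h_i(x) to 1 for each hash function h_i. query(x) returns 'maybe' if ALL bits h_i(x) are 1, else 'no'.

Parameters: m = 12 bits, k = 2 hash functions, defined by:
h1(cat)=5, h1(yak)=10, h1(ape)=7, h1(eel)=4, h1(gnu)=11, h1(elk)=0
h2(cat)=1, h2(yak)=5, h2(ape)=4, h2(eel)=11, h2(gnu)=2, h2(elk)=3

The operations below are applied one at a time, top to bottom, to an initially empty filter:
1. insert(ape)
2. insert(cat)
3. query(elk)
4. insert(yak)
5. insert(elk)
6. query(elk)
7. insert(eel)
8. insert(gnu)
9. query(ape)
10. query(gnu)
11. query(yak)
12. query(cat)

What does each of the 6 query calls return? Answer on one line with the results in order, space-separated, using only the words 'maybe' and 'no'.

Answer: no maybe maybe maybe maybe maybe

Derivation:
Start: bits=000000000000
Op 1: insert ape -> sets bits 4 7 -> bits=000010010000
Op 2: insert cat -> sets bits 1 5 -> bits=010011010000
Op 3: query elk -> checks bit0=0, bit3=0 (has a 0) -> no
Op 4: insert yak -> sets bits 5 10 -> bits=010011010010
Op 5: insert elk -> sets bits 0 3 -> bits=110111010010
Op 6: query elk -> checks bit0=1, bit3=1 (all 1) -> maybe
Op 7: insert eel -> sets bits 4 11 -> bits=110111010011
Op 8: insert gnu -> sets bits 2 11 -> bits=111111010011
Op 9: query ape -> checks bit4=1, bit7=1 (all 1) -> maybe
Op 10: query gnu -> checks bit2=1, bit11=1 (all 1) -> maybe
Op 11: query yak -> checks bit5=1, bit10=1 (all 1) -> maybe
Op 12: query cat -> checks bit1=1, bit5=1 (all 1) -> maybe
Query results in order: no maybe maybe maybe maybe maybe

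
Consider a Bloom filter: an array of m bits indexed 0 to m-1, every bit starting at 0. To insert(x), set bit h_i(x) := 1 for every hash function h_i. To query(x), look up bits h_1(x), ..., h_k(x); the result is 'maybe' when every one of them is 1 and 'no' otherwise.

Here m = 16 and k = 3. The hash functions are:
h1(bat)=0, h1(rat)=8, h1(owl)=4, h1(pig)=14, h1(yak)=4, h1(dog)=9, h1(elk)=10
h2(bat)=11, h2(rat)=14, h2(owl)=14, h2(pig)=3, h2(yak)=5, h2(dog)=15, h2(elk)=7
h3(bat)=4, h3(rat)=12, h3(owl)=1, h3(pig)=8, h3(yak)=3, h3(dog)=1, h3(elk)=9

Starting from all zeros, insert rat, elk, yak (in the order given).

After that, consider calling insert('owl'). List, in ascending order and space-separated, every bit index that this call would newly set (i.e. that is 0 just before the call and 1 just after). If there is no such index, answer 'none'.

Answer: 1

Derivation:
Start: bits=0000000000000000
After insert 'rat': sets bits 8 12 14 -> bits=0000000010001010
After insert 'elk': sets bits 7 9 10 -> bits=0000000111101010
After insert 'yak': sets bits 3 4 5 -> bits=0001110111101010
insert 'owl' would touch bits 1 4 14; currently bit1=0, bit4=1, bit14=1
Bits that are 0 among those (would change 0->1): 1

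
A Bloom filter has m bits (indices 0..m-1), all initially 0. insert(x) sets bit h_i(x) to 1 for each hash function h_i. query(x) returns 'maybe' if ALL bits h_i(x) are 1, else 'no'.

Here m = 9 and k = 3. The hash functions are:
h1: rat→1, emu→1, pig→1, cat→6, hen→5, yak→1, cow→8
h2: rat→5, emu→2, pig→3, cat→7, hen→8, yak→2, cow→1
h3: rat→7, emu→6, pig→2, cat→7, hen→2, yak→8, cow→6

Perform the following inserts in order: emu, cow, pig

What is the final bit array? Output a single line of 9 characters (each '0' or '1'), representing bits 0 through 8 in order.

Start: bits=000000000
After insert 'emu': sets bits 1 2 6 -> bits=011000100
After insert 'cow': sets bits 1 6 8 -> bits=011000101
After insert 'pig': sets bits 1 2 3 -> bits=011100101

Answer: 011100101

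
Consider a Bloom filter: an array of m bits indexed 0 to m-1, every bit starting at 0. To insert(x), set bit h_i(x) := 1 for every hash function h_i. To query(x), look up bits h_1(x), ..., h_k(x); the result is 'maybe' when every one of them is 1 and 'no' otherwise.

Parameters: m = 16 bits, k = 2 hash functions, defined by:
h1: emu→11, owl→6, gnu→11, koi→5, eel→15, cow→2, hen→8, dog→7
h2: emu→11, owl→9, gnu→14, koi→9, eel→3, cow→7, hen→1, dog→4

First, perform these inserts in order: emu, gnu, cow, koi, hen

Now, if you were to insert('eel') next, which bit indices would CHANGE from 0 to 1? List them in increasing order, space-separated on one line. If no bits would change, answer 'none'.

Start: bits=0000000000000000
After insert 'emu': sets bits 11 -> bits=0000000000010000
After insert 'gnu': sets bits 11 14 -> bits=0000000000010010
After insert 'cow': sets bits 2 7 -> bits=0010000100010010
After insert 'koi': sets bits 5 9 -> bits=0010010101010010
After insert 'hen': sets bits 1 8 -> bits=0110010111010010
insert 'eel' would touch bits 3 15; currently bit3=0, bit15=0
Bits that are 0 among those (would change 0->1): 3 15

Answer: 3 15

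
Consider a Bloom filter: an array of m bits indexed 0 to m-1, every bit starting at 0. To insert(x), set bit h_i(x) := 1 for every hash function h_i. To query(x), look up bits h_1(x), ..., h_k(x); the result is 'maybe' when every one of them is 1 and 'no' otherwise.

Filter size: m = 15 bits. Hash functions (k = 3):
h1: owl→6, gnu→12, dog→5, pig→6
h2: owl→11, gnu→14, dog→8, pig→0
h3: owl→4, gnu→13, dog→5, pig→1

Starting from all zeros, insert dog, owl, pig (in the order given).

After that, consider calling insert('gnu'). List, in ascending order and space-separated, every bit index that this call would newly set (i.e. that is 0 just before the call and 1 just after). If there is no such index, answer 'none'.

Start: bits=000000000000000
After insert 'dog': sets bits 5 8 -> bits=000001001000000
After insert 'owl': sets bits 4 6 11 -> bits=000011101001000
After insert 'pig': sets bits 0 1 6 -> bits=110011101001000
insert 'gnu' would touch bits 12 13 14; currently bit12=0, bit13=0, bit14=0
Bits that are 0 among those (would change 0->1): 12 13 14

Answer: 12 13 14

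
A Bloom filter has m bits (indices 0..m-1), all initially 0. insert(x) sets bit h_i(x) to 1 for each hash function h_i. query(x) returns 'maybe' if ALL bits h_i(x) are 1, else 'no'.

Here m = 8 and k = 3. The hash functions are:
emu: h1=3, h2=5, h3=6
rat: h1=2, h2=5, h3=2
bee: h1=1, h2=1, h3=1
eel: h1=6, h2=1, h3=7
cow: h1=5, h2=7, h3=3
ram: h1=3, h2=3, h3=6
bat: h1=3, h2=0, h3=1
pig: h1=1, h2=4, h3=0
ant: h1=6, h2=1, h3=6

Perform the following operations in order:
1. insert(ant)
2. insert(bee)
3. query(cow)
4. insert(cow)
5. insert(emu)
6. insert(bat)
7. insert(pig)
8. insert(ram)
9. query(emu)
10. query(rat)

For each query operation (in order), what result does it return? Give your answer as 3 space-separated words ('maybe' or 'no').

Start: bits=00000000
Op 1: insert ant -> sets bits 1 6 -> bits=01000010
Op 2: insert bee -> sets bits 1 -> bits=01000010
Op 3: query cow -> checks bit3=0, bit5=0, bit7=0 (has a 0) -> no
Op 4: insert cow -> sets bits 3 5 7 -> bits=01010111
Op 5: insert emu -> sets bits 3 5 6 -> bits=01010111
Op 6: insert bat -> sets bits 0 1 3 -> bits=11010111
Op 7: insert pig -> sets bits 0 1 4 -> bits=11011111
Op 8: insert ram -> sets bits 3 6 -> bits=11011111
Op 9: query emu -> checks bit3=1, bit5=1, bit6=1 (all 1) -> maybe
Op 10: query rat -> checks bit2=0, bit5=1 (has a 0) -> no
Query results in order: no maybe no

Answer: no maybe no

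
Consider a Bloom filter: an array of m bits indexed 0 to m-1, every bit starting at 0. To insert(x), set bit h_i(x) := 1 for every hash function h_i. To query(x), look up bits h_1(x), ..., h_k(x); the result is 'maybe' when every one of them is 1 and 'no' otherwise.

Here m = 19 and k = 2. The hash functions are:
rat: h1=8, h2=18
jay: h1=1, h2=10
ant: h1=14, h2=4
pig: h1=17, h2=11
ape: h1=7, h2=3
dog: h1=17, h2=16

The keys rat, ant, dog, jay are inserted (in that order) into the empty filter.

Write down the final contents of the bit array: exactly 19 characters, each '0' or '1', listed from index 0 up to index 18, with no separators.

Start: bits=0000000000000000000
After insert 'rat': sets bits 8 18 -> bits=0000000010000000001
After insert 'ant': sets bits 4 14 -> bits=0000100010000010001
After insert 'dog': sets bits 16 17 -> bits=0000100010000010111
After insert 'jay': sets bits 1 10 -> bits=0100100010100010111

Answer: 0100100010100010111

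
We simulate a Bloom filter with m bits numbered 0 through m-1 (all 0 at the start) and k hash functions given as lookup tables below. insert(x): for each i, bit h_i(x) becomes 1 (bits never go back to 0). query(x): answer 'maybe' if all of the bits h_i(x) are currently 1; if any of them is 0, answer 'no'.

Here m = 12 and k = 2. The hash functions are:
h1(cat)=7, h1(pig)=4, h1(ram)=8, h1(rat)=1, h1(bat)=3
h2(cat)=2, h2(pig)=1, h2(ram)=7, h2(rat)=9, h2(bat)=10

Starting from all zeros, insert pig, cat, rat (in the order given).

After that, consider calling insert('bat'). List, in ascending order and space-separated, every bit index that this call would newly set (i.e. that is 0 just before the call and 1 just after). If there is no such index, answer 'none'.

Start: bits=000000000000
After insert 'pig': sets bits 1 4 -> bits=010010000000
After insert 'cat': sets bits 2 7 -> bits=011010010000
After insert 'rat': sets bits 1 9 -> bits=011010010100
insert 'bat' would touch bits 3 10; currently bit3=0, bit10=0
Bits that are 0 among those (would change 0->1): 3 10

Answer: 3 10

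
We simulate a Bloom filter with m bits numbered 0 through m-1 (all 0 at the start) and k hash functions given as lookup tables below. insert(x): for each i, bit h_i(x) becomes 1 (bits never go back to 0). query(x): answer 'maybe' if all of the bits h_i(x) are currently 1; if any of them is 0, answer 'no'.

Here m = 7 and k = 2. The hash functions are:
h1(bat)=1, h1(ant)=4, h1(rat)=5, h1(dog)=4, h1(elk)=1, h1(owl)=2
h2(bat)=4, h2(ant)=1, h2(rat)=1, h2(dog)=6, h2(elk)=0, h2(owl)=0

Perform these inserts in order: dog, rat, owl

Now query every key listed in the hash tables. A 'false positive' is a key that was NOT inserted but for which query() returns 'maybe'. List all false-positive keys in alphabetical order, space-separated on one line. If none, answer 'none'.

Answer: ant bat elk

Derivation:
Start: bits=0000000
After insert 'dog': sets bits 4 6 -> bits=0000101
After insert 'rat': sets bits 1 5 -> bits=0100111
After insert 'owl': sets bits 0 2 -> bits=1110111
Not inserted: ant bat elk — query each against bits=1110111:
query ant: checks bit1=1, bit4=1 (all 1) -> maybe => FALSE POSITIVE
query bat: checks bit1=1, bit4=1 (all 1) -> maybe => FALSE POSITIVE
query elk: checks bit0=1, bit1=1 (all 1) -> maybe => FALSE POSITIVE
False positives (alphabetical): ant bat elk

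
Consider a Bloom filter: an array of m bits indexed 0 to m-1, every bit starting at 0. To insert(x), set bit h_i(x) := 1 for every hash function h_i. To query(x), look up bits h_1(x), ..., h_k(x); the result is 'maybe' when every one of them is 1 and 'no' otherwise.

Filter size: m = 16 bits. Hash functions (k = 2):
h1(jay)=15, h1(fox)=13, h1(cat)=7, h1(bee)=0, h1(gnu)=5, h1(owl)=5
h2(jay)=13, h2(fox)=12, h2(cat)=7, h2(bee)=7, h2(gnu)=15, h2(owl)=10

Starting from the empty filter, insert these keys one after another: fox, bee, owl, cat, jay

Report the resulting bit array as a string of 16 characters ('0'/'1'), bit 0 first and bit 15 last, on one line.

Start: bits=0000000000000000
After insert 'fox': sets bits 12 13 -> bits=0000000000001100
After insert 'bee': sets bits 0 7 -> bits=1000000100001100
After insert 'owl': sets bits 5 10 -> bits=1000010100101100
After insert 'cat': sets bits 7 -> bits=1000010100101100
After insert 'jay': sets bits 13 15 -> bits=1000010100101101

Answer: 1000010100101101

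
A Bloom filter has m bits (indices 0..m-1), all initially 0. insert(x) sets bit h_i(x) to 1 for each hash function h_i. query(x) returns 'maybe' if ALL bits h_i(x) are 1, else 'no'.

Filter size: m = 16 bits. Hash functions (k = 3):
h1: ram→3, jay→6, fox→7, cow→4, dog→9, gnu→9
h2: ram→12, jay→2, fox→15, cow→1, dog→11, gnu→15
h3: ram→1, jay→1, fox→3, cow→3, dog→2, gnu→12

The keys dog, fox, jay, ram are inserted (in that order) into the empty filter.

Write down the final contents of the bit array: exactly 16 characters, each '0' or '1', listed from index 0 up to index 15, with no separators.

Answer: 0111001101011001

Derivation:
Start: bits=0000000000000000
After insert 'dog': sets bits 2 9 11 -> bits=0010000001010000
After insert 'fox': sets bits 3 7 15 -> bits=0011000101010001
After insert 'jay': sets bits 1 2 6 -> bits=0111001101010001
After insert 'ram': sets bits 1 3 12 -> bits=0111001101011001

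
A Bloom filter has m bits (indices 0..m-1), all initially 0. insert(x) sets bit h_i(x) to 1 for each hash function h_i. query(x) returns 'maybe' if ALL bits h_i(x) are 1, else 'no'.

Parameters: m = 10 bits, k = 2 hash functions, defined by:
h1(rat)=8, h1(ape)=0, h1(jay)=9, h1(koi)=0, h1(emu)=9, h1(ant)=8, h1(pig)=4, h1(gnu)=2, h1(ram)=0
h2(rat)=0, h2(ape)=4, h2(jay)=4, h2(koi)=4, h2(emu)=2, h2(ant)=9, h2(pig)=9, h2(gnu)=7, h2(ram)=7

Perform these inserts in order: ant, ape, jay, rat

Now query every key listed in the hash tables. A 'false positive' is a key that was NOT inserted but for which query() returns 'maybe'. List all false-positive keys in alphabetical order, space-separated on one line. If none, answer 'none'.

Answer: koi pig

Derivation:
Start: bits=0000000000
After insert 'ant': sets bits 8 9 -> bits=0000000011
After insert 'ape': sets bits 0 4 -> bits=1000100011
After insert 'jay': sets bits 4 9 -> bits=1000100011
After insert 'rat': sets bits 0 8 -> bits=1000100011
Not inserted: emu gnu koi pig ram — query each against bits=1000100011:
query emu: checks bit2=0, bit9=1 (has a 0) -> no => not a false positive
query gnu: checks bit2=0, bit7=0 (has a 0) -> no => not a false positive
query koi: checks bit0=1, bit4=1 (all 1) -> maybe => FALSE POSITIVE
query pig: checks bit4=1, bit9=1 (all 1) -> maybe => FALSE POSITIVE
query ram: checks bit0=1, bit7=0 (has a 0) -> no => not a false positive
False positives (alphabetical): koi pig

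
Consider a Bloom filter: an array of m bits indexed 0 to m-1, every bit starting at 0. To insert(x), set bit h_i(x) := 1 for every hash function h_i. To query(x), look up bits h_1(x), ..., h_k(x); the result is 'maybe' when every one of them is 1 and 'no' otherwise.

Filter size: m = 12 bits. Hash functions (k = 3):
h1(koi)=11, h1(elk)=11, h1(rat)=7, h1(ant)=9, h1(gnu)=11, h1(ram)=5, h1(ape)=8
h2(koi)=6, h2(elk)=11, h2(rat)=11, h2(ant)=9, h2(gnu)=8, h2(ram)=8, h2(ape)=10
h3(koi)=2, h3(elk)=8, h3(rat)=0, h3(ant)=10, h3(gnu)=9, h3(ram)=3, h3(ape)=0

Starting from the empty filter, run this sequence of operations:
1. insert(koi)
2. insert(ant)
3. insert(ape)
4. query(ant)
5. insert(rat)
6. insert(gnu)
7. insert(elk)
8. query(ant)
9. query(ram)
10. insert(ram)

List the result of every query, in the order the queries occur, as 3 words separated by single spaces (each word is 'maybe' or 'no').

Answer: maybe maybe no

Derivation:
Start: bits=000000000000
Op 1: insert koi -> sets bits 2 6 11 -> bits=001000100001
Op 2: insert ant -> sets bits 9 10 -> bits=001000100111
Op 3: insert ape -> sets bits 0 8 10 -> bits=101000101111
Op 4: query ant -> checks bit9=1, bit10=1 (all 1) -> maybe
Op 5: insert rat -> sets bits 0 7 11 -> bits=101000111111
Op 6: insert gnu -> sets bits 8 9 11 -> bits=101000111111
Op 7: insert elk -> sets bits 8 11 -> bits=101000111111
Op 8: query ant -> checks bit9=1, bit10=1 (all 1) -> maybe
Op 9: query ram -> checks bit3=0, bit5=0, bit8=1 (has a 0) -> no
Op 10: insert ram -> sets bits 3 5 8 -> bits=101101111111
Query results in order: maybe maybe no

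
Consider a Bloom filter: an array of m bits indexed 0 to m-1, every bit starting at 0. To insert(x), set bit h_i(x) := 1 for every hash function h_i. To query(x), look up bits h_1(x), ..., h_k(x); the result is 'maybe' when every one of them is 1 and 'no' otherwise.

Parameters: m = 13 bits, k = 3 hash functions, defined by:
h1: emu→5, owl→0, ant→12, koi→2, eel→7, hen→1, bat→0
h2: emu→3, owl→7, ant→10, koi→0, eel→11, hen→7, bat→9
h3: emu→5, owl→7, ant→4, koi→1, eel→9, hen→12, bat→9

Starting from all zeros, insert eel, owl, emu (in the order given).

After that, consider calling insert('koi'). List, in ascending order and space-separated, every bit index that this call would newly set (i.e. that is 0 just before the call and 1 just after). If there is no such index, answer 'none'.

Answer: 1 2

Derivation:
Start: bits=0000000000000
After insert 'eel': sets bits 7 9 11 -> bits=0000000101010
After insert 'owl': sets bits 0 7 -> bits=1000000101010
After insert 'emu': sets bits 3 5 -> bits=1001010101010
insert 'koi' would touch bits 0 1 2; currently bit0=1, bit1=0, bit2=0
Bits that are 0 among those (would change 0->1): 1 2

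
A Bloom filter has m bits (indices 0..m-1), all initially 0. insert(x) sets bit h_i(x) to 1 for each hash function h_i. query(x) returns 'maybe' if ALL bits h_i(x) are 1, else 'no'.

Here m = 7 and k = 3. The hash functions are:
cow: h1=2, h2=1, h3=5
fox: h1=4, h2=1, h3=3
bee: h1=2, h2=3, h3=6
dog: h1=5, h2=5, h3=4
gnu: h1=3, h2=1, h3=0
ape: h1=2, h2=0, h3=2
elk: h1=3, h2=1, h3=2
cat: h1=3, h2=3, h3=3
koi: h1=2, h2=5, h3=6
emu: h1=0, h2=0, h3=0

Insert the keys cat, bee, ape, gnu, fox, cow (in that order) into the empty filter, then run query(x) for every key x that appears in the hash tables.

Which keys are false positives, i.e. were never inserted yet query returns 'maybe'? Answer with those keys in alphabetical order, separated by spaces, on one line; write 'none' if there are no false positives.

Start: bits=0000000
After insert 'cat': sets bits 3 -> bits=0001000
After insert 'bee': sets bits 2 3 6 -> bits=0011001
After insert 'ape': sets bits 0 2 -> bits=1011001
After insert 'gnu': sets bits 0 1 3 -> bits=1111001
After insert 'fox': sets bits 1 3 4 -> bits=1111101
After insert 'cow': sets bits 1 2 5 -> bits=1111111
Not inserted: dog elk emu koi — query each against bits=1111111:
query dog: checks bit4=1, bit5=1 (all 1) -> maybe => FALSE POSITIVE
query elk: checks bit1=1, bit2=1, bit3=1 (all 1) -> maybe => FALSE POSITIVE
query emu: checks bit0=1 (all 1) -> maybe => FALSE POSITIVE
query koi: checks bit2=1, bit5=1, bit6=1 (all 1) -> maybe => FALSE POSITIVE
False positives (alphabetical): dog elk emu koi

Answer: dog elk emu koi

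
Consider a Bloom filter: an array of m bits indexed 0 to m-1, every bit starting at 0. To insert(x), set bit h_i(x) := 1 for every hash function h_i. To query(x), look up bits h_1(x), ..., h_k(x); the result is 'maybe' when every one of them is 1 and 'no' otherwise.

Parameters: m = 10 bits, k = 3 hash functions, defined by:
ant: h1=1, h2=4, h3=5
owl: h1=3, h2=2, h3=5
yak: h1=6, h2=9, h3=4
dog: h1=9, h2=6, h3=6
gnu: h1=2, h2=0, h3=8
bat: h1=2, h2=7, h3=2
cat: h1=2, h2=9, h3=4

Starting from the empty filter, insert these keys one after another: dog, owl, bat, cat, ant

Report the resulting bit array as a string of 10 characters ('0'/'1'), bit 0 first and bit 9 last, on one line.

Answer: 0111111101

Derivation:
Start: bits=0000000000
After insert 'dog': sets bits 6 9 -> bits=0000001001
After insert 'owl': sets bits 2 3 5 -> bits=0011011001
After insert 'bat': sets bits 2 7 -> bits=0011011101
After insert 'cat': sets bits 2 4 9 -> bits=0011111101
After insert 'ant': sets bits 1 4 5 -> bits=0111111101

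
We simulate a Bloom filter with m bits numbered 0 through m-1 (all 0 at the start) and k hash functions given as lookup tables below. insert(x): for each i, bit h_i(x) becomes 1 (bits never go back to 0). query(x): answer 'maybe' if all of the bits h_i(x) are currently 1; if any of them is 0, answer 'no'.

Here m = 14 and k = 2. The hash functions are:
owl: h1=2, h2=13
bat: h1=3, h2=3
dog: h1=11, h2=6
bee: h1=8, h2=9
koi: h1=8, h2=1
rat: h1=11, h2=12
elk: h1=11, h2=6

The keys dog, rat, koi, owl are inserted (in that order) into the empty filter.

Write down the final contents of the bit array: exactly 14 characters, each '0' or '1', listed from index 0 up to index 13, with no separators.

Start: bits=00000000000000
After insert 'dog': sets bits 6 11 -> bits=00000010000100
After insert 'rat': sets bits 11 12 -> bits=00000010000110
After insert 'koi': sets bits 1 8 -> bits=01000010100110
After insert 'owl': sets bits 2 13 -> bits=01100010100111

Answer: 01100010100111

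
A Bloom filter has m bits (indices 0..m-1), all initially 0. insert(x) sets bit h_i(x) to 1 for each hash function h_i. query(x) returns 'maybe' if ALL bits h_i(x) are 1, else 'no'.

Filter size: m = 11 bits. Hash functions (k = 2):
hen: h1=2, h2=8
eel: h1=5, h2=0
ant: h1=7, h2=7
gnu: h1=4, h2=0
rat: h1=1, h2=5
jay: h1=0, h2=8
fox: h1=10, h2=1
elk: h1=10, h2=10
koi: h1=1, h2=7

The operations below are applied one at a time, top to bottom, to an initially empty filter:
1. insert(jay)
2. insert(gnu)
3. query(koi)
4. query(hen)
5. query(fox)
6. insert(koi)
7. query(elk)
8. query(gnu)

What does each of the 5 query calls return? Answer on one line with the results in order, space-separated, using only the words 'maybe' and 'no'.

Answer: no no no no maybe

Derivation:
Start: bits=00000000000
Op 1: insert jay -> sets bits 0 8 -> bits=10000000100
Op 2: insert gnu -> sets bits 0 4 -> bits=10001000100
Op 3: query koi -> checks bit1=0, bit7=0 (has a 0) -> no
Op 4: query hen -> checks bit2=0, bit8=1 (has a 0) -> no
Op 5: query fox -> checks bit1=0, bit10=0 (has a 0) -> no
Op 6: insert koi -> sets bits 1 7 -> bits=11001001100
Op 7: query elk -> checks bit10=0 (has a 0) -> no
Op 8: query gnu -> checks bit0=1, bit4=1 (all 1) -> maybe
Query results in order: no no no no maybe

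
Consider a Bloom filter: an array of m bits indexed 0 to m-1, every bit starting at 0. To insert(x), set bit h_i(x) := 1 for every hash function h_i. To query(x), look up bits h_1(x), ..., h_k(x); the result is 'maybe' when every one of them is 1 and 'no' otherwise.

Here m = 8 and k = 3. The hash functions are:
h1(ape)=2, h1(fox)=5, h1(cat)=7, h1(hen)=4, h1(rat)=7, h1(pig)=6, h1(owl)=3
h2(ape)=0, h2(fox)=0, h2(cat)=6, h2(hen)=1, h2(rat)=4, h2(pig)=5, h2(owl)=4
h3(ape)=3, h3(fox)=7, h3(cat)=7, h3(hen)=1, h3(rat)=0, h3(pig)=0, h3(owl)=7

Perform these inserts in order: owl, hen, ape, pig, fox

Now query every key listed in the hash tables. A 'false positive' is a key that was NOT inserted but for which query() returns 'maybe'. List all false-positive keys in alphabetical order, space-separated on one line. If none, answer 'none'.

Start: bits=00000000
After insert 'owl': sets bits 3 4 7 -> bits=00011001
After insert 'hen': sets bits 1 4 -> bits=01011001
After insert 'ape': sets bits 0 2 3 -> bits=11111001
After insert 'pig': sets bits 0 5 6 -> bits=11111111
After insert 'fox': sets bits 0 5 7 -> bits=11111111
Not inserted: cat rat — query each against bits=11111111:
query cat: checks bit6=1, bit7=1 (all 1) -> maybe => FALSE POSITIVE
query rat: checks bit0=1, bit4=1, bit7=1 (all 1) -> maybe => FALSE POSITIVE
False positives (alphabetical): cat rat

Answer: cat rat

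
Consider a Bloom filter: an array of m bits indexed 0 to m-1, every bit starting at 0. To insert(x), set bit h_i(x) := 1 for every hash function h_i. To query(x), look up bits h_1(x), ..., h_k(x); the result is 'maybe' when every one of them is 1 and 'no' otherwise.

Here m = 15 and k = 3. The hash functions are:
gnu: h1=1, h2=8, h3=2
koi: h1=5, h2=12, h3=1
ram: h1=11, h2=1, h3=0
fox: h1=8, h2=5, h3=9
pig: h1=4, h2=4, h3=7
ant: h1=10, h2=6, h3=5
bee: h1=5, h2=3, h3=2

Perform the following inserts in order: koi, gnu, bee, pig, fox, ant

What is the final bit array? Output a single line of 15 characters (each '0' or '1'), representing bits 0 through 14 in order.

Start: bits=000000000000000
After insert 'koi': sets bits 1 5 12 -> bits=010001000000100
After insert 'gnu': sets bits 1 2 8 -> bits=011001001000100
After insert 'bee': sets bits 2 3 5 -> bits=011101001000100
After insert 'pig': sets bits 4 7 -> bits=011111011000100
After insert 'fox': sets bits 5 8 9 -> bits=011111011100100
After insert 'ant': sets bits 5 6 10 -> bits=011111111110100

Answer: 011111111110100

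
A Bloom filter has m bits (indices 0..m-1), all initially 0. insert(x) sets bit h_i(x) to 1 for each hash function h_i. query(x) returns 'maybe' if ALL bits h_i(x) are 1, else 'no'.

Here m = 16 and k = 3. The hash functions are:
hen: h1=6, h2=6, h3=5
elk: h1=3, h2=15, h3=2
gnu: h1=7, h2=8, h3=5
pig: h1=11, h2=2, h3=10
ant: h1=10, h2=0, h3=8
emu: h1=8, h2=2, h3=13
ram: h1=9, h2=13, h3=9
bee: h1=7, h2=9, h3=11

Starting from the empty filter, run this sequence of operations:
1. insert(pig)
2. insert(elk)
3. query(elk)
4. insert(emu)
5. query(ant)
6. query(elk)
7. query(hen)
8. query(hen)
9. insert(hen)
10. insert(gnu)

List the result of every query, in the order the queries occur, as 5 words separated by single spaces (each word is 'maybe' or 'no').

Answer: maybe no maybe no no

Derivation:
Start: bits=0000000000000000
Op 1: insert pig -> sets bits 2 10 11 -> bits=0010000000110000
Op 2: insert elk -> sets bits 2 3 15 -> bits=0011000000110001
Op 3: query elk -> checks bit2=1, bit3=1, bit15=1 (all 1) -> maybe
Op 4: insert emu -> sets bits 2 8 13 -> bits=0011000010110101
Op 5: query ant -> checks bit0=0, bit8=1, bit10=1 (has a 0) -> no
Op 6: query elk -> checks bit2=1, bit3=1, bit15=1 (all 1) -> maybe
Op 7: query hen -> checks bit5=0, bit6=0 (has a 0) -> no
Op 8: query hen -> checks bit5=0, bit6=0 (has a 0) -> no
Op 9: insert hen -> sets bits 5 6 -> bits=0011011010110101
Op 10: insert gnu -> sets bits 5 7 8 -> bits=0011011110110101
Query results in order: maybe no maybe no no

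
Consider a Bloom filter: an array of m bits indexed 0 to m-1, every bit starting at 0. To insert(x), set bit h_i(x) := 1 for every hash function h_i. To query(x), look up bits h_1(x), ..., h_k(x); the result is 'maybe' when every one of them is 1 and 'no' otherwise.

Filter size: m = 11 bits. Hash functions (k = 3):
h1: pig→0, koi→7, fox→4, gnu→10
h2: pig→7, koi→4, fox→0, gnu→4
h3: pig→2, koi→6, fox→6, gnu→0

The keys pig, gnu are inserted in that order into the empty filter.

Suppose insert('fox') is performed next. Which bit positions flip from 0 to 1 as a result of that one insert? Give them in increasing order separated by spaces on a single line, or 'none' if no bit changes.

Answer: 6

Derivation:
Start: bits=00000000000
After insert 'pig': sets bits 0 2 7 -> bits=10100001000
After insert 'gnu': sets bits 0 4 10 -> bits=10101001001
insert 'fox' would touch bits 0 4 6; currently bit0=1, bit4=1, bit6=0
Bits that are 0 among those (would change 0->1): 6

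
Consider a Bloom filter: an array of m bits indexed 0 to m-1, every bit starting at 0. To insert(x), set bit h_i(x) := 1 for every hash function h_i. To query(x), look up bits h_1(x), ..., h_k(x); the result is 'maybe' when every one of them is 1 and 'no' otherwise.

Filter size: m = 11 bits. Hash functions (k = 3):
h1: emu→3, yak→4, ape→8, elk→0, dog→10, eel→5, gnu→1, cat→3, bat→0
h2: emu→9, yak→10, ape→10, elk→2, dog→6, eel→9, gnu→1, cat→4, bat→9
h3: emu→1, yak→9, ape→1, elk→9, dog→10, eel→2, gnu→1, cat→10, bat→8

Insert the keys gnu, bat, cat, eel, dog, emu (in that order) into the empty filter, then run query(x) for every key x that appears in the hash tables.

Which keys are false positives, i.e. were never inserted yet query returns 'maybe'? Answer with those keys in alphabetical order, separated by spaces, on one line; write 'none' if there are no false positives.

Start: bits=00000000000
After insert 'gnu': sets bits 1 -> bits=01000000000
After insert 'bat': sets bits 0 8 9 -> bits=11000000110
After insert 'cat': sets bits 3 4 10 -> bits=11011000111
After insert 'eel': sets bits 2 5 9 -> bits=11111100111
After insert 'dog': sets bits 6 10 -> bits=11111110111
After insert 'emu': sets bits 1 3 9 -> bits=11111110111
Not inserted: ape elk yak — query each against bits=11111110111:
query ape: checks bit1=1, bit8=1, bit10=1 (all 1) -> maybe => FALSE POSITIVE
query elk: checks bit0=1, bit2=1, bit9=1 (all 1) -> maybe => FALSE POSITIVE
query yak: checks bit4=1, bit9=1, bit10=1 (all 1) -> maybe => FALSE POSITIVE
False positives (alphabetical): ape elk yak

Answer: ape elk yak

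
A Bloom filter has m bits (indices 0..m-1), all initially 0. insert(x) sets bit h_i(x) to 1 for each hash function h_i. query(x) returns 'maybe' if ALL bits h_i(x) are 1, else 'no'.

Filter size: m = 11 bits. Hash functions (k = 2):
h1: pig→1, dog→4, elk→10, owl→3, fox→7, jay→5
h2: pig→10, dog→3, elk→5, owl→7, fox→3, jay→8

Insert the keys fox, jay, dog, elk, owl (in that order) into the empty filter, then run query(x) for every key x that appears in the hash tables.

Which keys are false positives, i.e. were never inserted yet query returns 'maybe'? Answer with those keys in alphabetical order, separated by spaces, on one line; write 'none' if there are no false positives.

Answer: none

Derivation:
Start: bits=00000000000
After insert 'fox': sets bits 3 7 -> bits=00010001000
After insert 'jay': sets bits 5 8 -> bits=00010101100
After insert 'dog': sets bits 3 4 -> bits=00011101100
After insert 'elk': sets bits 5 10 -> bits=00011101101
After insert 'owl': sets bits 3 7 -> bits=00011101101
Not inserted: pig — query each against bits=00011101101:
query pig: checks bit1=0, bit10=1 (has a 0) -> no => not a false positive
False positives (alphabetical): none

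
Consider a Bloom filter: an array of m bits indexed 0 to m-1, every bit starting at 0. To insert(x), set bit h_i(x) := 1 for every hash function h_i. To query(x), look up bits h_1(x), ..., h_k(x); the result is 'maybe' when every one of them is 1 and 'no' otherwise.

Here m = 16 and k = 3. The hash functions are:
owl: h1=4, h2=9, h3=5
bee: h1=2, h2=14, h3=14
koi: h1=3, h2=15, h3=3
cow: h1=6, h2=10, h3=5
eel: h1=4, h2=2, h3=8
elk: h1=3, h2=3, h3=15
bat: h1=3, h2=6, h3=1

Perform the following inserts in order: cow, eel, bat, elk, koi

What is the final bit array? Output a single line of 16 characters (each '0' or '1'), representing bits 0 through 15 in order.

Answer: 0111111010100001

Derivation:
Start: bits=0000000000000000
After insert 'cow': sets bits 5 6 10 -> bits=0000011000100000
After insert 'eel': sets bits 2 4 8 -> bits=0010111010100000
After insert 'bat': sets bits 1 3 6 -> bits=0111111010100000
After insert 'elk': sets bits 3 15 -> bits=0111111010100001
After insert 'koi': sets bits 3 15 -> bits=0111111010100001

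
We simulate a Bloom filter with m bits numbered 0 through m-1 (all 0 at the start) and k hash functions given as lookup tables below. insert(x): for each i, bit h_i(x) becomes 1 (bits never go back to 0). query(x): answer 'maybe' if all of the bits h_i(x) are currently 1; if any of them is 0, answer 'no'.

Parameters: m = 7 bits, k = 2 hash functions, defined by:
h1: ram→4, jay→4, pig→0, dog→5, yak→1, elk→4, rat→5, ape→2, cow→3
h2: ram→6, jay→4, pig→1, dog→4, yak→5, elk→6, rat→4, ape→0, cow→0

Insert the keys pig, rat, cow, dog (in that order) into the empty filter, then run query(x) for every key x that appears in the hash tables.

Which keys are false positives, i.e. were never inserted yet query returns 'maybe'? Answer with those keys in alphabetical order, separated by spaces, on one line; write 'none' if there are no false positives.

Start: bits=0000000
After insert 'pig': sets bits 0 1 -> bits=1100000
After insert 'rat': sets bits 4 5 -> bits=1100110
After insert 'cow': sets bits 0 3 -> bits=1101110
After insert 'dog': sets bits 4 5 -> bits=1101110
Not inserted: ape elk jay ram yak — query each against bits=1101110:
query ape: checks bit0=1, bit2=0 (has a 0) -> no => not a false positive
query elk: checks bit4=1, bit6=0 (has a 0) -> no => not a false positive
query jay: checks bit4=1 (all 1) -> maybe => FALSE POSITIVE
query ram: checks bit4=1, bit6=0 (has a 0) -> no => not a false positive
query yak: checks bit1=1, bit5=1 (all 1) -> maybe => FALSE POSITIVE
False positives (alphabetical): jay yak

Answer: jay yak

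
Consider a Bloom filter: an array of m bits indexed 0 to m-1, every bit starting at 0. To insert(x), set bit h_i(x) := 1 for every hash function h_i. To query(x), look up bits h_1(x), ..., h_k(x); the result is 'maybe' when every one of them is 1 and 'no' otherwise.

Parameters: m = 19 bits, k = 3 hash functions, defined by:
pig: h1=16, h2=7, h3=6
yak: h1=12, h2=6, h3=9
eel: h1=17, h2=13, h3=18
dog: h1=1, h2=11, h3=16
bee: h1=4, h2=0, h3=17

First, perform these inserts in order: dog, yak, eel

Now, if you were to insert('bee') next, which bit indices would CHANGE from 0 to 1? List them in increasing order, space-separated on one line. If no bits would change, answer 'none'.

Start: bits=0000000000000000000
After insert 'dog': sets bits 1 11 16 -> bits=0100000000010000100
After insert 'yak': sets bits 6 9 12 -> bits=0100001001011000100
After insert 'eel': sets bits 13 17 18 -> bits=0100001001011100111
insert 'bee' would touch bits 0 4 17; currently bit0=0, bit4=0, bit17=1
Bits that are 0 among those (would change 0->1): 0 4

Answer: 0 4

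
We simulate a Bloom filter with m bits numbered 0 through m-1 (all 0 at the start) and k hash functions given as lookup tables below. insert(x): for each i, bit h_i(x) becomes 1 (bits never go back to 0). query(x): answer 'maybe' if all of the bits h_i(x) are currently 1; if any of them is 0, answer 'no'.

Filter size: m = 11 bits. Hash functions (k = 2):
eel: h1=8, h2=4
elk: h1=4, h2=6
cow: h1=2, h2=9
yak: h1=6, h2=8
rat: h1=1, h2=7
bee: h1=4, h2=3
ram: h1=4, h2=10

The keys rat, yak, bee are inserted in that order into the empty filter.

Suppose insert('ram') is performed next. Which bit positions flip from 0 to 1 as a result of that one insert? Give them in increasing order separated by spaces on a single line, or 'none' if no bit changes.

Start: bits=00000000000
After insert 'rat': sets bits 1 7 -> bits=01000001000
After insert 'yak': sets bits 6 8 -> bits=01000011100
After insert 'bee': sets bits 3 4 -> bits=01011011100
insert 'ram' would touch bits 4 10; currently bit4=1, bit10=0
Bits that are 0 among those (would change 0->1): 10

Answer: 10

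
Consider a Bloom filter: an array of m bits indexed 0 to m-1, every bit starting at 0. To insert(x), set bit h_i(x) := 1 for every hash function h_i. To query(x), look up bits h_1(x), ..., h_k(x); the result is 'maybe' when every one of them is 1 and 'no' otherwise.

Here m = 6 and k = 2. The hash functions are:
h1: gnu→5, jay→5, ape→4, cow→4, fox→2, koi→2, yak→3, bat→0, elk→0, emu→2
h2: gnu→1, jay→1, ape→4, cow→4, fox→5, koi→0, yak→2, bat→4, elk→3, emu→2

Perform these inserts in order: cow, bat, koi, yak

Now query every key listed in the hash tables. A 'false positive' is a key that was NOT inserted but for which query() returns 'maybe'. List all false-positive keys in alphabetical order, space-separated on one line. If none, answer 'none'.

Answer: ape elk emu

Derivation:
Start: bits=000000
After insert 'cow': sets bits 4 -> bits=000010
After insert 'bat': sets bits 0 4 -> bits=100010
After insert 'koi': sets bits 0 2 -> bits=101010
After insert 'yak': sets bits 2 3 -> bits=101110
Not inserted: ape elk emu fox gnu jay — query each against bits=101110:
query ape: checks bit4=1 (all 1) -> maybe => FALSE POSITIVE
query elk: checks bit0=1, bit3=1 (all 1) -> maybe => FALSE POSITIVE
query emu: checks bit2=1 (all 1) -> maybe => FALSE POSITIVE
query fox: checks bit2=1, bit5=0 (has a 0) -> no => not a false positive
query gnu: checks bit1=0, bit5=0 (has a 0) -> no => not a false positive
query jay: checks bit1=0, bit5=0 (has a 0) -> no => not a false positive
False positives (alphabetical): ape elk emu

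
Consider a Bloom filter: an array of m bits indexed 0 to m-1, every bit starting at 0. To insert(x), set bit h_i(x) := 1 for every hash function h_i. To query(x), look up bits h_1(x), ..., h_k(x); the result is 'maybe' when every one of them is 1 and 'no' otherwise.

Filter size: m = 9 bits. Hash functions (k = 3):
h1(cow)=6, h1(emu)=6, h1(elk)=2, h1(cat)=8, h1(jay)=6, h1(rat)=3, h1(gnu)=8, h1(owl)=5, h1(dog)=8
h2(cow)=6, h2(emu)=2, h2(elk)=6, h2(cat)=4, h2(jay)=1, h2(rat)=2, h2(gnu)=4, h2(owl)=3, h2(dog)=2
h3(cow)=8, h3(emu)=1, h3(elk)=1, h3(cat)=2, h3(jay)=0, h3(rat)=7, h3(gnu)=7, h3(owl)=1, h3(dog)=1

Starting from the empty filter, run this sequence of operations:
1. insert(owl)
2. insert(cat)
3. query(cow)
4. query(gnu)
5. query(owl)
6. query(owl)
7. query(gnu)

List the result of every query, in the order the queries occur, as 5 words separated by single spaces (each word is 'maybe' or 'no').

Answer: no no maybe maybe no

Derivation:
Start: bits=000000000
Op 1: insert owl -> sets bits 1 3 5 -> bits=010101000
Op 2: insert cat -> sets bits 2 4 8 -> bits=011111001
Op 3: query cow -> checks bit6=0, bit8=1 (has a 0) -> no
Op 4: query gnu -> checks bit4=1, bit7=0, bit8=1 (has a 0) -> no
Op 5: query owl -> checks bit1=1, bit3=1, bit5=1 (all 1) -> maybe
Op 6: query owl -> checks bit1=1, bit3=1, bit5=1 (all 1) -> maybe
Op 7: query gnu -> checks bit4=1, bit7=0, bit8=1 (has a 0) -> no
Query results in order: no no maybe maybe no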